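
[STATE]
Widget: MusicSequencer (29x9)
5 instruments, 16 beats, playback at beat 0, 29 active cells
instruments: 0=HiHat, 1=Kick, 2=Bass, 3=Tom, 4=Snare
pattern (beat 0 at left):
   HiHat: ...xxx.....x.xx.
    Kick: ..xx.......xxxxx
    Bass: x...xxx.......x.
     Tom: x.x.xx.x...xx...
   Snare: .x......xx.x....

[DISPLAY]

      ▼123456789012345       
 HiHat···███·····█·██·       
  Kick··██·······█████       
  Bass█···███·······█·       
   Tom█·█·██·█···██···       
 Snare·█······██·█····       
                             
                             
                             


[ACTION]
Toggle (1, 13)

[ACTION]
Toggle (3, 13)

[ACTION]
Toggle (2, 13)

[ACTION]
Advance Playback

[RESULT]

      0▼23456789012345       
 HiHat···███·····█·██·       
  Kick··██·······██·██       
  Bass█···███······██·       
   Tom█·█·██·█···███··       
 Snare·█······██·█····       
                             
                             
                             


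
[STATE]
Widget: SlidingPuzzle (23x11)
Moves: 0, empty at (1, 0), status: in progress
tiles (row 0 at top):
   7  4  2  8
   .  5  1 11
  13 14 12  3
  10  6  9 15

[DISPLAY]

┌────┬────┬────┬────┐  
│  7 │  4 │  2 │  8 │  
├────┼────┼────┼────┤  
│    │  5 │  1 │ 11 │  
├────┼────┼────┼────┤  
│ 13 │ 14 │ 12 │  3 │  
├────┼────┼────┼────┤  
│ 10 │  6 │  9 │ 15 │  
└────┴────┴────┴────┘  
Moves: 0               
                       


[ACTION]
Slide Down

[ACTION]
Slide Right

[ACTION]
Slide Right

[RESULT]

┌────┬────┬────┬────┐  
│    │  4 │  2 │  8 │  
├────┼────┼────┼────┤  
│  7 │  5 │  1 │ 11 │  
├────┼────┼────┼────┤  
│ 13 │ 14 │ 12 │  3 │  
├────┼────┼────┼────┤  
│ 10 │  6 │  9 │ 15 │  
└────┴────┴────┴────┘  
Moves: 1               
                       


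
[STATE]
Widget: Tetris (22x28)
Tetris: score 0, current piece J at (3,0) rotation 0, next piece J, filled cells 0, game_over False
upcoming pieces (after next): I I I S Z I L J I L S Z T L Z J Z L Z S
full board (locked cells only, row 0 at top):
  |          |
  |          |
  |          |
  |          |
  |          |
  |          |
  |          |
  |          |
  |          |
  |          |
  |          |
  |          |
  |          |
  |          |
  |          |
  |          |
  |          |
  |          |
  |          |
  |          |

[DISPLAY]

   █      │Next:      
   ███    │█          
          │███        
          │           
          │           
          │           
          │Score:     
          │0          
          │           
          │           
          │           
          │           
          │           
          │           
          │           
          │           
          │           
          │           
          │           
          │           
          │           
          │           
          │           
          │           
          │           
          │           
          │           
          │           


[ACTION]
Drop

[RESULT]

          │Next:      
   █      │█          
   ███    │███        
          │           
          │           
          │           
          │Score:     
          │0          
          │           
          │           
          │           
          │           
          │           
          │           
          │           
          │           
          │           
          │           
          │           
          │           
          │           
          │           
          │           
          │           
          │           
          │           
          │           
          │           


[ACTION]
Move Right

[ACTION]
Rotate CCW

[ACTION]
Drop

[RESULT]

          │Next:      
          │█          
     █    │███        
     █    │           
    ██    │           
          │           
          │Score:     
          │0          
          │           
          │           
          │           
          │           
          │           
          │           
          │           
          │           
          │           
          │           
          │           
          │           
          │           
          │           
          │           
          │           
          │           
          │           
          │           
          │           


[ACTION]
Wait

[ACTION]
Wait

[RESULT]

          │Next:      
          │█          
          │███        
          │           
     █    │           
     █    │           
    ██    │Score:     
          │0          
          │           
          │           
          │           
          │           
          │           
          │           
          │           
          │           
          │           
          │           
          │           
          │           
          │           
          │           
          │           
          │           
          │           
          │           
          │           
          │           


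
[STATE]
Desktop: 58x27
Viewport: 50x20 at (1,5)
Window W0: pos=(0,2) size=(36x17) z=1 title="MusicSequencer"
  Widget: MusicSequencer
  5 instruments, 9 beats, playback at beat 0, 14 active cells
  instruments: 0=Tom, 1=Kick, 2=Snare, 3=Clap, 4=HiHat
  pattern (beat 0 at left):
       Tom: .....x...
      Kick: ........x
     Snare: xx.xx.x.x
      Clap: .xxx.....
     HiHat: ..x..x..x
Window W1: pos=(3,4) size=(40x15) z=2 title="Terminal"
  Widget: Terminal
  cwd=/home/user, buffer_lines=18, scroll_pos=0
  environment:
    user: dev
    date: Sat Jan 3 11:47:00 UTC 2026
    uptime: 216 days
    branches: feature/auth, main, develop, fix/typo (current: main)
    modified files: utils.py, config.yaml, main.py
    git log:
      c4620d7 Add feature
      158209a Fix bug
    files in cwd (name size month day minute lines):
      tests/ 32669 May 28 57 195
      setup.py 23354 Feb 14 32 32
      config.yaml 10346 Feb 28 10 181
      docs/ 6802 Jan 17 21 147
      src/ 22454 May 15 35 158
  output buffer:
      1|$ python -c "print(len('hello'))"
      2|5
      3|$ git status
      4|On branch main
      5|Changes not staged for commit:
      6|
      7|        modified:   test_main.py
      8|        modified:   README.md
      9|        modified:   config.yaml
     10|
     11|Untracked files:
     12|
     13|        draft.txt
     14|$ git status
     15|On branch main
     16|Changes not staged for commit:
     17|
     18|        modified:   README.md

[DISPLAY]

  ┃ Terminal                             ┃        
  ┠──────────────────────────────────────┨        
  ┃$ python -c "print(len('hello'))"     ┃        
 S┃5                                     ┃        
  ┃$ git status                          ┃        
 H┃On branch main                        ┃        
  ┃Changes not staged for commit:        ┃        
  ┃                                      ┃        
  ┃        modified:   test_main.py      ┃        
  ┃        modified:   README.md         ┃        
  ┃        modified:   config.yaml       ┃        
  ┃                                      ┃        
  ┃Untracked files:                      ┃        
━━┗━━━━━━━━━━━━━━━━━━━━━━━━━━━━━━━━━━━━━━┛        
                                                  
                                                  
                                                  
                                                  
                                                  
                                                  


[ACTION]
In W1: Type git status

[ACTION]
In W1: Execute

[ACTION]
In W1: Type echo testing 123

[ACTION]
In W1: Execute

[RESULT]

  ┃ Terminal                             ┃        
  ┠──────────────────────────────────────┨        
  ┃        modified:   README.md         ┃        
 S┃$ git status                          ┃        
  ┃On branch main                        ┃        
 H┃Changes not staged for commit:        ┃        
  ┃                                      ┃        
  ┃        modified:   utils.py          ┃        
  ┃        modified:   config.yaml       ┃        
  ┃        modified:   main.py           ┃        
  ┃$ echo testing 123                    ┃        
  ┃testing 123                           ┃        
  ┃$ █                                   ┃        
━━┗━━━━━━━━━━━━━━━━━━━━━━━━━━━━━━━━━━━━━━┛        
                                                  
                                                  
                                                  
                                                  
                                                  
                                                  


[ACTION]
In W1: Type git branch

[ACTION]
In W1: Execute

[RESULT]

  ┃ Terminal                             ┃        
  ┠──────────────────────────────────────┨        
  ┃        modified:   utils.py          ┃        
 S┃        modified:   config.yaml       ┃        
  ┃        modified:   main.py           ┃        
 H┃$ echo testing 123                    ┃        
  ┃testing 123                           ┃        
  ┃$ git branch                          ┃        
  ┃  feature/auth                        ┃        
  ┃* main                                ┃        
  ┃  develop                             ┃        
  ┃  fix/typo                            ┃        
  ┃$ █                                   ┃        
━━┗━━━━━━━━━━━━━━━━━━━━━━━━━━━━━━━━━━━━━━┛        
                                                  
                                                  
                                                  
                                                  
                                                  
                                                  


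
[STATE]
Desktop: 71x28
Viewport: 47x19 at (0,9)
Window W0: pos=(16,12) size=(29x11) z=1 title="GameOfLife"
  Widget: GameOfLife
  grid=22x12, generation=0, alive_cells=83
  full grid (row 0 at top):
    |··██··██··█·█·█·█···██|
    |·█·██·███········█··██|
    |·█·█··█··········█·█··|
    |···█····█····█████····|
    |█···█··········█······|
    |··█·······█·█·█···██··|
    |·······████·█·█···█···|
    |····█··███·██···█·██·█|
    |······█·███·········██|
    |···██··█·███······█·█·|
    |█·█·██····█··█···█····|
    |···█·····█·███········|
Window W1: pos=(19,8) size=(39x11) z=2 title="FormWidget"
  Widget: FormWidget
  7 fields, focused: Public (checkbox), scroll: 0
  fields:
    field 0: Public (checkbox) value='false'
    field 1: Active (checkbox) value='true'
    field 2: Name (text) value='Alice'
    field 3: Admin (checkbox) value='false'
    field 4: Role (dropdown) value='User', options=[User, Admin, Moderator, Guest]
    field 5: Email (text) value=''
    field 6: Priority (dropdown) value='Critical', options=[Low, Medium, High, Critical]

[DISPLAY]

                   ┃ FormWidget                
                   ┠───────────────────────────
                   ┃> Public:     [ ]          
                ┏━━┃  Active:     [x]          
                ┃ G┃  Name:       [Alice       
                ┠──┃  Admin:      [ ]          
                ┃Ge┃  Role:       [User        
                ┃··┃  Email:      [            
                ┃█·┃  Priority:   [Critical    
                ┃··┗━━━━━━━━━━━━━━━━━━━━━━━━━━━
                ┃·······████·█·█···█···     ┃  
                ┃····█··███·██···█·██·█     ┃  
                ┃······█·███·········██     ┃  
                ┗━━━━━━━━━━━━━━━━━━━━━━━━━━━┛  
                                               
                                               
                                               
                                               
                                               


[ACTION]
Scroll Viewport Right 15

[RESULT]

    ┃ FormWidget                          ┃    
    ┠─────────────────────────────────────┨    
    ┃> Public:     [ ]                    ┃    
 ┏━━┃  Active:     [x]                    ┃    
 ┃ G┃  Name:       [Alice                ]┃    
 ┠──┃  Admin:      [ ]                    ┃    
 ┃Ge┃  Role:       [User                ▼]┃    
 ┃··┃  Email:      [                     ]┃    
 ┃█·┃  Priority:   [Critical            ▼]┃    
 ┃··┗━━━━━━━━━━━━━━━━━━━━━━━━━━━━━━━━━━━━━┛    
 ┃·······████·█·█···█···     ┃                 
 ┃····█··███·██···█·██·█     ┃                 
 ┃······█·███·········██     ┃                 
 ┗━━━━━━━━━━━━━━━━━━━━━━━━━━━┛                 
                                               
                                               
                                               
                                               
                                               


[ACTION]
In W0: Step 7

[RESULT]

    ┃ FormWidget                          ┃    
    ┠─────────────────────────────────────┨    
    ┃> Public:     [ ]                    ┃    
 ┏━━┃  Active:     [x]                    ┃    
 ┃ G┃  Name:       [Alice                ]┃    
 ┠──┃  Admin:      [ ]                    ┃    
 ┃Ge┃  Role:       [User                ▼]┃    
 ┃··┃  Email:      [                     ]┃    
 ┃·█┃  Priority:   [Critical            ▼]┃    
 ┃·█┗━━━━━━━━━━━━━━━━━━━━━━━━━━━━━━━━━━━━━┛    
 ┃·█··██········███··█··     ┃                 
 ┃·█··█··········██████·     ┃                 
 ┃·█·█················██     ┃                 
 ┗━━━━━━━━━━━━━━━━━━━━━━━━━━━┛                 
                                               
                                               
                                               
                                               
                                               


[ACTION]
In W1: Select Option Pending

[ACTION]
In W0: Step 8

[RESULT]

    ┃ FormWidget                          ┃    
    ┠─────────────────────────────────────┨    
    ┃> Public:     [ ]                    ┃    
 ┏━━┃  Active:     [x]                    ┃    
 ┃ G┃  Name:       [Alice                ]┃    
 ┠──┃  Admin:      [ ]                    ┃    
 ┃Ge┃  Role:       [User                ▼]┃    
 ┃··┃  Email:      [                     ]┃    
 ┃·█┃  Priority:   [Critical            ▼]┃    
 ┃·█┗━━━━━━━━━━━━━━━━━━━━━━━━━━━━━━━━━━━━━┛    
 ┃·█············██·█·██·     ┃                 
 ┃·············██·····█·     ┃                 
 ┃·███·········██·····█·     ┃                 
 ┗━━━━━━━━━━━━━━━━━━━━━━━━━━━┛                 
                                               
                                               
                                               
                                               
                                               


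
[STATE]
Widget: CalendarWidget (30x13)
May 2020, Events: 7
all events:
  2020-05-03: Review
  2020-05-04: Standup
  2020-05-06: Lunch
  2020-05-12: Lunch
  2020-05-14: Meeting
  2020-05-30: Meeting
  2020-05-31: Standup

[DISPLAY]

           May 2020           
Mo Tu We Th Fr Sa Su          
             1  2  3*         
 4*  5  6*  7  8  9 10        
11 12* 13 14* 15 16 17        
18 19 20 21 22 23 24          
25 26 27 28 29 30* 31*        
                              
                              
                              
                              
                              
                              


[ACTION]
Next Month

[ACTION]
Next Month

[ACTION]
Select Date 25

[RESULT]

          July 2020           
Mo Tu We Th Fr Sa Su          
       1  2  3  4  5          
 6  7  8  9 10 11 12          
13 14 15 16 17 18 19          
20 21 22 23 24 [25] 26        
27 28 29 30 31                
                              
                              
                              
                              
                              
                              


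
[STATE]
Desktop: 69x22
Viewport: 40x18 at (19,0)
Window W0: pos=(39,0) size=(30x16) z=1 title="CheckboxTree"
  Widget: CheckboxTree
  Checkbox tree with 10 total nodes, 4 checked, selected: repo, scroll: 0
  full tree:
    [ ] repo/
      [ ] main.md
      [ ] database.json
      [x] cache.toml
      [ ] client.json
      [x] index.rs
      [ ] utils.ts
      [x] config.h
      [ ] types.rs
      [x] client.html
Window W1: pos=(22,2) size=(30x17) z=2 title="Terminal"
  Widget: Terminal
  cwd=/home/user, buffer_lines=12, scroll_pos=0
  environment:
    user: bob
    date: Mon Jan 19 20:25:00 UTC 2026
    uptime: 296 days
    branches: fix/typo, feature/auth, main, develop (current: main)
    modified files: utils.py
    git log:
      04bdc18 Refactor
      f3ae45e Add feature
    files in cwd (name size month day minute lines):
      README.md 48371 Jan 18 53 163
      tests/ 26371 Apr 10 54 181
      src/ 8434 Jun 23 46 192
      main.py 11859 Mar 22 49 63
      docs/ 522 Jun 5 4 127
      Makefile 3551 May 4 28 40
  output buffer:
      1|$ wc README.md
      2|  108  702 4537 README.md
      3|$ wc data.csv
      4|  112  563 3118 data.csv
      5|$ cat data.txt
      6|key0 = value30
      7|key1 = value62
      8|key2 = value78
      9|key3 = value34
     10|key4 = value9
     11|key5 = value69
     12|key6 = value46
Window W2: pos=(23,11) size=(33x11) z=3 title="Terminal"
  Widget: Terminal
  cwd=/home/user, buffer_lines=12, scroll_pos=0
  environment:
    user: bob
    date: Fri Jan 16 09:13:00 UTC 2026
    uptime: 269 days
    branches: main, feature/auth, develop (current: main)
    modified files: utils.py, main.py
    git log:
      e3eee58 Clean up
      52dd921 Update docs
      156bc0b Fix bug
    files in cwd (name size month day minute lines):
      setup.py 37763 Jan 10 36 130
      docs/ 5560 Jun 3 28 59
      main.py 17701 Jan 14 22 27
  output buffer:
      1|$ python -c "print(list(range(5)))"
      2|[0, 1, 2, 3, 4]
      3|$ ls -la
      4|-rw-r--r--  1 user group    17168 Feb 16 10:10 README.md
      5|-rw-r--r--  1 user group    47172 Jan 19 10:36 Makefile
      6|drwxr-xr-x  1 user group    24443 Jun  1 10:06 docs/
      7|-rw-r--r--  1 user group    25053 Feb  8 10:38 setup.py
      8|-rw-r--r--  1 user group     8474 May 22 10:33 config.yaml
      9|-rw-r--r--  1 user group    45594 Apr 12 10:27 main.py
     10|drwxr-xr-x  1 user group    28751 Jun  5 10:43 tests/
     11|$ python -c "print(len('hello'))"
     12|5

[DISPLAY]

                    ┏━━━━━━━━━━━━━━━━━━━
                    ┃ CheckboxTree      
   ┏━━━━━━━━━━━━━━━━━━━━━━━━━━━━┓───────
   ┃ Terminal                   ┃       
   ┠────────────────────────────┨md     
   ┃$ wc README.md              ┃ase.jso
   ┃  108  702 4537 README.md   ┃.toml  
   ┃$ wc data.csv               ┃t.json 
   ┃  112  563 3118 data.csv    ┃.rs    
   ┃$ cat data.txt              ┃.ts    
   ┃key0 = value30              ┃g.h    
   ┃┏━━━━━━━━━━━━━━━━━━━━━━━━━━━━━━━┓   
   ┃┃ Terminal                      ┃ml 
   ┃┠───────────────────────────────┨   
   ┃┃$ python -c "print(list(range(5┃   
   ┃┃[0, 1, 2, 3, 4]                ┃━━━
   ┃┃$ ls -la                       ┃   
   ┃┃-rw-r--r--  1 user group    171┃   


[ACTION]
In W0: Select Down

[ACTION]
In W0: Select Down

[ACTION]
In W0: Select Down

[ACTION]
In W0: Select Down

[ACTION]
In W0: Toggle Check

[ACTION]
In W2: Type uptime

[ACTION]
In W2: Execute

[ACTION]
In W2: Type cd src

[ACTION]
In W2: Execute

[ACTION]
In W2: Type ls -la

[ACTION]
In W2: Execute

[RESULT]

                    ┏━━━━━━━━━━━━━━━━━━━
                    ┃ CheckboxTree      
   ┏━━━━━━━━━━━━━━━━━━━━━━━━━━━━┓───────
   ┃ Terminal                   ┃       
   ┠────────────────────────────┨md     
   ┃$ wc README.md              ┃ase.jso
   ┃  108  702 4537 README.md   ┃.toml  
   ┃$ wc data.csv               ┃t.json 
   ┃  112  563 3118 data.csv    ┃.rs    
   ┃$ cat data.txt              ┃.ts    
   ┃key0 = value30              ┃g.h    
   ┃┏━━━━━━━━━━━━━━━━━━━━━━━━━━━━━━━┓   
   ┃┃ Terminal                      ┃ml 
   ┃┠───────────────────────────────┨   
   ┃┃$ cd src                       ┃   
   ┃┃                               ┃━━━
   ┃┃$ ls -la                       ┃   
   ┃┃-rw-r--r--  1 bob group    3776┃   


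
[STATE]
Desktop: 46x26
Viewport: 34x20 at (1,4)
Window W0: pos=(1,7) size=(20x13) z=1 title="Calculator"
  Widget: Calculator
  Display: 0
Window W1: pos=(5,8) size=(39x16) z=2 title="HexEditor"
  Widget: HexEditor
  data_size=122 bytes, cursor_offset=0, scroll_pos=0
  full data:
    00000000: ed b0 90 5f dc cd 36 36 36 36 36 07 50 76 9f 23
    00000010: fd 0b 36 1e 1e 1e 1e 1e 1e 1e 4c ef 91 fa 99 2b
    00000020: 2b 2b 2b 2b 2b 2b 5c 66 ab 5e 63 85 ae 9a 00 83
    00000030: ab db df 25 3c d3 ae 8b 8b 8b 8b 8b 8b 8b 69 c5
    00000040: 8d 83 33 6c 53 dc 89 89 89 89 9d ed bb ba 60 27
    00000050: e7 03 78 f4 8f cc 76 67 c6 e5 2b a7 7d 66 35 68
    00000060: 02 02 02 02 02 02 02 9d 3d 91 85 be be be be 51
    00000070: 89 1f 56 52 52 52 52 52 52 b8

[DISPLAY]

                                  
                                  
                                  
┏━━━━━━━━━━━━━━━━━━┓              
┃ Ca┏━━━━━━━━━━━━━━━━━━━━━━━━━━━━━
┠───┃ HexEditor                   
┃   ┠─────────────────────────────
┃┌──┃00000000  ED b0 90 5f dc cd 3
┃│ 7┃00000010  fd 0b 36 1e 1e 1e 1
┃├──┃00000020  2b 2b 2b 2b 2b 2b 5
┃│ 4┃00000030  ab db df 25 3c d3 a
┃├──┃00000040  8d 83 33 6c 53 dc 8
┃│ 1┃00000050  e7 03 78 f4 8f cc 7
┃├──┃00000060  02 02 02 02 02 02 0
┃│ 0┃00000070  89 1f 56 52 52 52 5
┗━━━┃                             
    ┃                             
    ┃                             
    ┃                             
    ┗━━━━━━━━━━━━━━━━━━━━━━━━━━━━━


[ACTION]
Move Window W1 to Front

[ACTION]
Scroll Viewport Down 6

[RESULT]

                                  
┏━━━━━━━━━━━━━━━━━━┓              
┃ Ca┏━━━━━━━━━━━━━━━━━━━━━━━━━━━━━
┠───┃ HexEditor                   
┃   ┠─────────────────────────────
┃┌──┃00000000  ED b0 90 5f dc cd 3
┃│ 7┃00000010  fd 0b 36 1e 1e 1e 1
┃├──┃00000020  2b 2b 2b 2b 2b 2b 5
┃│ 4┃00000030  ab db df 25 3c d3 a
┃├──┃00000040  8d 83 33 6c 53 dc 8
┃│ 1┃00000050  e7 03 78 f4 8f cc 7
┃├──┃00000060  02 02 02 02 02 02 0
┃│ 0┃00000070  89 1f 56 52 52 52 5
┗━━━┃                             
    ┃                             
    ┃                             
    ┃                             
    ┗━━━━━━━━━━━━━━━━━━━━━━━━━━━━━
                                  
                                  


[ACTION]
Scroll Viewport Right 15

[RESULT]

                                  
━━━━━━━━┓                         
━━━━━━━━━━━━━━━━━━━━━━━━━━━━━━━┓  
itor                           ┃  
───────────────────────────────┨  
00  ED b0 90 5f dc cd 36 36  36┃  
10  fd 0b 36 1e 1e 1e 1e 1e  1e┃  
20  2b 2b 2b 2b 2b 2b 5c 66  ab┃  
30  ab db df 25 3c d3 ae 8b  8b┃  
40  8d 83 33 6c 53 dc 89 89  89┃  
50  e7 03 78 f4 8f cc 76 67  c6┃  
60  02 02 02 02 02 02 02 9d  3d┃  
70  89 1f 56 52 52 52 52 52  52┃  
                               ┃  
                               ┃  
                               ┃  
                               ┃  
━━━━━━━━━━━━━━━━━━━━━━━━━━━━━━━┛  
                                  
                                  


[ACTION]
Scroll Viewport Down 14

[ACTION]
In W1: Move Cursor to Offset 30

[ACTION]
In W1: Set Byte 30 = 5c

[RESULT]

                                  
━━━━━━━━┓                         
━━━━━━━━━━━━━━━━━━━━━━━━━━━━━━━┓  
itor                           ┃  
───────────────────────────────┨  
00  ed b0 90 5f dc cd 36 36  36┃  
10  fd 0b 36 1e 1e 1e 1e 1e  1e┃  
20  2b 2b 2b 2b 2b 2b 5c 66  ab┃  
30  ab db df 25 3c d3 ae 8b  8b┃  
40  8d 83 33 6c 53 dc 89 89  89┃  
50  e7 03 78 f4 8f cc 76 67  c6┃  
60  02 02 02 02 02 02 02 9d  3d┃  
70  89 1f 56 52 52 52 52 52  52┃  
                               ┃  
                               ┃  
                               ┃  
                               ┃  
━━━━━━━━━━━━━━━━━━━━━━━━━━━━━━━┛  
                                  
                                  


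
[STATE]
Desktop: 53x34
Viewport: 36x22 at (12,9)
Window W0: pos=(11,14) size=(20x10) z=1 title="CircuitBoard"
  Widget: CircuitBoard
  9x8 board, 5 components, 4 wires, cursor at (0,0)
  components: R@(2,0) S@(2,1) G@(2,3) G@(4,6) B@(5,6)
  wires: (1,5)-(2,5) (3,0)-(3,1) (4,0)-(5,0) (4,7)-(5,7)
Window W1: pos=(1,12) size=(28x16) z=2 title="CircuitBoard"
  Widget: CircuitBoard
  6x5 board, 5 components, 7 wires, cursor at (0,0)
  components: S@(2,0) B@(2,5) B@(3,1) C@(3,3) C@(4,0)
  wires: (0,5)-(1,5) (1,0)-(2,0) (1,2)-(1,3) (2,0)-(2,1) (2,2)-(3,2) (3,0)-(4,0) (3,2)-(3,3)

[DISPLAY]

                                    
                                    
                                    
━━━━━━━━━━━━━━━━┓                   
ard             ┃                   
────────────────┨━┓                 
 4 5            ┃ ┃                 
              · ┃─┨                 
              │ ┃7┃                 
  · ─ ·       · ┃ ┃                 
                ┃ ┃                 
  ·           B ┃ ┃                 
  │             ┃ ┃                 
  · ─ C         ┃ ┃                 
                ┃━┛                 
                ┃                   
,0)             ┃                   
                ┃                   
━━━━━━━━━━━━━━━━┛                   
                                    
                                    
                                    


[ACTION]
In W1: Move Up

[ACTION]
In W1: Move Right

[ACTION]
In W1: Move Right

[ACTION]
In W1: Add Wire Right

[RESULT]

                                    
                                    
                                    
━━━━━━━━━━━━━━━━┓                   
ard             ┃                   
────────────────┨━┓                 
 4 5            ┃ ┃                 
 [.]─ ·       · ┃─┨                 
              │ ┃7┃                 
  · ─ ·       · ┃ ┃                 
                ┃ ┃                 
  ·           B ┃ ┃                 
  │             ┃ ┃                 
  · ─ C         ┃ ┃                 
                ┃━┛                 
                ┃                   
,2)             ┃                   
                ┃                   
━━━━━━━━━━━━━━━━┛                   
                                    
                                    
                                    


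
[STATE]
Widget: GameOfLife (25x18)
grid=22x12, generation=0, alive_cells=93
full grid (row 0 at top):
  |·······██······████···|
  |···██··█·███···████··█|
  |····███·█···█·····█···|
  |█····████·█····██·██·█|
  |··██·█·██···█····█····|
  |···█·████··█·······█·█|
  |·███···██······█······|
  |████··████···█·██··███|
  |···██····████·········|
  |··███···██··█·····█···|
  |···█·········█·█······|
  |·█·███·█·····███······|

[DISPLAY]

Gen: 0                   
·······██······████···   
···██··█·███···████··█   
····███·█···█·····█···   
█····████·█····██·██·█   
··██·█·██···█····█····   
···█·████··█·······█·█   
·███···██······█······   
████··████···█·██··███   
···██····████·········   
··███···██··█·····█···   
···█·········█·█······   
·█·███·█·····███······   
                         
                         
                         
                         
                         


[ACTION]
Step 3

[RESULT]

Gen: 3                   
······················   
··███·····███······█··   
··█··············██·█·   
················█···█·   
·█···█··········█·····   
█···█··········█··█·█·   
███·█·█········██··███   
·····██·······█·█··█·█   
·········██·········█·   
········█·█···········   
····█···██············   
···██·················   
                         
                         
                         
                         
                         


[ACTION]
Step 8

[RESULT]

Gen: 11                  
··██·············█····   
··██······███··██···█·   
···············█··███·   
···············██···█·   
······█············█··   
·······█··········█···   
██···██·██············   
█·····█···█···········   
██···█····█···········   
····██····█···········   
·····█··██············   
········██············   
                         
                         
                         
                         
                         


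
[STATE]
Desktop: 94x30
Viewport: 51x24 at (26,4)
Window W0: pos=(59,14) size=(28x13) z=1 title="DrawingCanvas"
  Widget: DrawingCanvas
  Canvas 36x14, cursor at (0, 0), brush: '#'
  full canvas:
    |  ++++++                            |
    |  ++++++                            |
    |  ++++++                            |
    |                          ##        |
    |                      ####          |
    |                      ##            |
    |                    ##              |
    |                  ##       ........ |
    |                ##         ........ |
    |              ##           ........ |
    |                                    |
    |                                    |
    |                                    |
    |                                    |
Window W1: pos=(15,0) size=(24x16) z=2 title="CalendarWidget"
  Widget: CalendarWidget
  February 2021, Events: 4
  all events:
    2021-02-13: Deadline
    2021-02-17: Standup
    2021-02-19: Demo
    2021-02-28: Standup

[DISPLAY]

h Fr Sa Su  ┃                                      
4  5  6  7  ┃                                      
1 12 13* 14 ┃                                      
18 19* 20 21┃                                      
5 26 27 28* ┃                                      
            ┃                                      
            ┃                                      
            ┃                                      
            ┃                                      
            ┃                                      
            ┃                    ┏━━━━━━━━━━━━━━━━━
━━━━━━━━━━━━┛                    ┃ DrawingCanvas   
                                 ┠─────────────────
                                 ┃+ ++++++         
                                 ┃  ++++++         
                                 ┃  ++++++         
                                 ┃                 
                                 ┃                 
                                 ┃                 
                                 ┃                 
                                 ┃                 
                                 ┃                #
                                 ┗━━━━━━━━━━━━━━━━━
                                                   


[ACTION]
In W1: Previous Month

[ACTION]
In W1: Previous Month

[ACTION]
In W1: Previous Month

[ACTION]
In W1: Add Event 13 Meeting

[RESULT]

h Fr Sa Su  ┃                                      
         1  ┃                                      
5  6  7  8  ┃                                      
2 13* 14 15 ┃                                      
9 20 21 22  ┃                                      
6 27 28 29  ┃                                      
            ┃                                      
            ┃                                      
            ┃                                      
            ┃                                      
            ┃                    ┏━━━━━━━━━━━━━━━━━
━━━━━━━━━━━━┛                    ┃ DrawingCanvas   
                                 ┠─────────────────
                                 ┃+ ++++++         
                                 ┃  ++++++         
                                 ┃  ++++++         
                                 ┃                 
                                 ┃                 
                                 ┃                 
                                 ┃                 
                                 ┃                 
                                 ┃                #
                                 ┗━━━━━━━━━━━━━━━━━
                                                   


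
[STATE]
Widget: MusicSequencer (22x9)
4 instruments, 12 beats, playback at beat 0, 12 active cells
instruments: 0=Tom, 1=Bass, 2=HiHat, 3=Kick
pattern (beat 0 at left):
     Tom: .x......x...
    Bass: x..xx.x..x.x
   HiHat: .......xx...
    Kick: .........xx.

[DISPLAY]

      ▼12345678901    
   Tom·█······█···    
  Bass█··██·█··█·█    
 HiHat·······██···    
  Kick·········██·    
                      
                      
                      
                      


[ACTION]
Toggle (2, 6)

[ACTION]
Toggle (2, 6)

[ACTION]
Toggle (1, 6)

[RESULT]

      ▼12345678901    
   Tom·█······█···    
  Bass█··██····█·█    
 HiHat·······██···    
  Kick·········██·    
                      
                      
                      
                      


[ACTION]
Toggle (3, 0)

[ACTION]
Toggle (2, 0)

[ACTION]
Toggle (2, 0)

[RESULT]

      ▼12345678901    
   Tom·█······█···    
  Bass█··██····█·█    
 HiHat·······██···    
  Kick█········██·    
                      
                      
                      
                      


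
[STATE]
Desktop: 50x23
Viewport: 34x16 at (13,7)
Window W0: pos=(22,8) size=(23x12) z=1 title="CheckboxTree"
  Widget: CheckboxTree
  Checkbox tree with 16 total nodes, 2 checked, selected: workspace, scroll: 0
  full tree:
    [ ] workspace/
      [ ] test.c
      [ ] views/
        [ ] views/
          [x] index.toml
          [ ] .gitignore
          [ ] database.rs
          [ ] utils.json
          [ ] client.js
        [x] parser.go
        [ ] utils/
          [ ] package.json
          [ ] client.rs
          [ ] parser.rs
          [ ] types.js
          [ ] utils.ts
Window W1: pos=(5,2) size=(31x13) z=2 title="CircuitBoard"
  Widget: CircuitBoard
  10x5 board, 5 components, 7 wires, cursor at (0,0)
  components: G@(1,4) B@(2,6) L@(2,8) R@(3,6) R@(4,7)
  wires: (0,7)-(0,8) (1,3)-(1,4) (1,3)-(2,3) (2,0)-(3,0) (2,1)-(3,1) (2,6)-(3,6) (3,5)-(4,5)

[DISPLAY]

                      ┃           
         · ─ G        ┃━━━━━━━━┓  
         │            ┃        ┃  
 ·       ·           B┃────────┨  
 │                   │┃e/      ┃  
 ·               ·   R┃        ┃  
                 │    ┃        ┃  
━━━━━━━━━━━━━━━━━━━━━━┛s/      ┃  
         ┃       [x] index.toml┃  
         ┃       [ ] .gitignore┃  
         ┃       [ ] database.r┃  
         ┃       [ ] utils.json┃  
         ┗━━━━━━━━━━━━━━━━━━━━━┛  
                                  
                                  
                                  


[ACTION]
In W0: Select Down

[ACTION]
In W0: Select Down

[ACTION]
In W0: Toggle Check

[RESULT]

                      ┃           
         · ─ G        ┃━━━━━━━━┓  
         │            ┃        ┃  
 ·       ·           B┃────────┨  
 │                   │┃e/      ┃  
 ·               ·   R┃        ┃  
                 │    ┃        ┃  
━━━━━━━━━━━━━━━━━━━━━━┛s/      ┃  
         ┃       [x] index.toml┃  
         ┃       [x] .gitignore┃  
         ┃       [x] database.r┃  
         ┃       [x] utils.json┃  
         ┗━━━━━━━━━━━━━━━━━━━━━┛  
                                  
                                  
                                  
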